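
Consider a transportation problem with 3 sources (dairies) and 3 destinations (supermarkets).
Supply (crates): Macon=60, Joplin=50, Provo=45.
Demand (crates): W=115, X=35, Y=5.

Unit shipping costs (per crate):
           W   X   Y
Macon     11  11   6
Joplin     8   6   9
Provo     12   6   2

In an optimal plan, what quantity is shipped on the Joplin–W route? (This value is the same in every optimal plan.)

Optimal shipments:
  Macon–W: 60 crates
  Joplin–W: 50 crates
  Provo–W: 5 crates
  Provo–X: 35 crates
  Provo–Y: 5 crates
Total cost = 1340.
So Joplin→W carries 50 crates.

50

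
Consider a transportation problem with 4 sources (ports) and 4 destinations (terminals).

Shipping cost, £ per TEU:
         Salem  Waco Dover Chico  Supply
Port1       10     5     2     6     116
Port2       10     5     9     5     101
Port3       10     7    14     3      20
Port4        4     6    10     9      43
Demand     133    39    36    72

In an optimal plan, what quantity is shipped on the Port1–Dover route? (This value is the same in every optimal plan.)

36

Solving gives:
  Port1 to Salem: 41 TEU
  Port1 to Waco: 39 TEU
  Port1 to Dover: 36 TEU
  Port2 to Salem: 49 TEU
  Port2 to Chico: 52 TEU
  Port3 to Chico: 20 TEU
  Port4 to Salem: 43 TEU
Total cost = £1659.
So Port1→Dover carries 36 TEU.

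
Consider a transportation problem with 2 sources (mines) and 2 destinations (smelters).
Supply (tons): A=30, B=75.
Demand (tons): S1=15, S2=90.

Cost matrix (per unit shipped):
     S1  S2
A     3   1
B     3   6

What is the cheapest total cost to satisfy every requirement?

435

One minimum-cost allocation:
  A to S2: 30 × 1 = 30
  B to S1: 15 × 3 = 45
  B to S2: 60 × 6 = 360
Total = 30 + 45 + 360 = 435.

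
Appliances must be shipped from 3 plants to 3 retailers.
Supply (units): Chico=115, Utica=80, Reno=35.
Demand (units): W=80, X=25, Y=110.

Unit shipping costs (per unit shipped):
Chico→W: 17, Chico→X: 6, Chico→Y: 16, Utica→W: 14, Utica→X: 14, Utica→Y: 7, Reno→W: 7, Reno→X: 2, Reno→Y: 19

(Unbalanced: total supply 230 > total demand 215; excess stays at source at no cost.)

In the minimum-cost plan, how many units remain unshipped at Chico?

Minimum-cost shipments:
  Chico to W: 45 × 17 = 765
  Chico to X: 25 × 6 = 150
  Chico to Y: 30 × 16 = 480
  Utica to Y: 80 × 7 = 560
  Reno to W: 35 × 7 = 245
Total cost = 2200.
Chico ships 100 of its 115, leaving 15.

15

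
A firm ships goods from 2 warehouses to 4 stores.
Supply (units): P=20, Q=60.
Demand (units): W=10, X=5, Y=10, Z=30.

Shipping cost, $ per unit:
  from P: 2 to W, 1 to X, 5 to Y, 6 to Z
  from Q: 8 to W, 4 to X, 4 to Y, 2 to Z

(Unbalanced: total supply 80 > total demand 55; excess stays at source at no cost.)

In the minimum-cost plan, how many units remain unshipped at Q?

Minimum-cost shipments:
  P→W: 10 × $2 = $20
  P→X: 5 × $1 = $5
  Q→Y: 10 × $4 = $40
  Q→Z: 30 × $2 = $60
Total cost = $125.
Q ships 40 of its 60, leaving 20.

20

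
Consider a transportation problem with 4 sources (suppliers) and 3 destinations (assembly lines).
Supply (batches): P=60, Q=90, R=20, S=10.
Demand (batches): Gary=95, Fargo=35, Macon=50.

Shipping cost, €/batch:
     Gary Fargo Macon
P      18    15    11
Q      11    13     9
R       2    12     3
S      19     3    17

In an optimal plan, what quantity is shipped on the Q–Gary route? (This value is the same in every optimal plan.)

75

The minimum-cost plan:
  P–Fargo: 25 × €15 = €375
  P–Macon: 35 × €11 = €385
  Q–Gary: 75 × €11 = €825
  Q–Macon: 15 × €9 = €135
  R–Gary: 20 × €2 = €40
  S–Fargo: 10 × €3 = €30
Total cost = €1790.
So Q→Gary carries 75 batches.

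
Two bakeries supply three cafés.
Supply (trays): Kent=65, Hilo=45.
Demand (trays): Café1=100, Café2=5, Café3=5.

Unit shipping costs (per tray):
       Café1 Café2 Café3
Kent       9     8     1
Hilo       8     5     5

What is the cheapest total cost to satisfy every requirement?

One minimum-cost allocation:
  Kent->Café1: 60 × 9 = 540
  Kent->Café3: 5 × 1 = 5
  Hilo->Café1: 40 × 8 = 320
  Hilo->Café2: 5 × 5 = 25
Total = 540 + 5 + 320 + 25 = 890.

890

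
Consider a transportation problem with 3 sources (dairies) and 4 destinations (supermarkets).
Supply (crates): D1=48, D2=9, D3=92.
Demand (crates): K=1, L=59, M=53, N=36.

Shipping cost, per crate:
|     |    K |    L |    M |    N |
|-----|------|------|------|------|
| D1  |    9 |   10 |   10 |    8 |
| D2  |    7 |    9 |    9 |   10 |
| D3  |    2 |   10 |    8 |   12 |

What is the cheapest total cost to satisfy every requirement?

1295

A cheapest plan:
  D1->L: 12 crates
  D1->N: 36 crates
  D2->L: 9 crates
  D3->K: 1 crates
  D3->L: 38 crates
  D3->M: 53 crates
Total cost = 1295.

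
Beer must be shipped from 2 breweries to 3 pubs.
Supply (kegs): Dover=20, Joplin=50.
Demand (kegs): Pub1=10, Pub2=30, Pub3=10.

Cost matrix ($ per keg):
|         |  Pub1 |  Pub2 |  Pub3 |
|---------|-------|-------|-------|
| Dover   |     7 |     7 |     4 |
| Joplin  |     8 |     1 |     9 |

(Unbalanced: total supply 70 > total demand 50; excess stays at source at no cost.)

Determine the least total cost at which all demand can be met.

140

Optimal allocation:
  Dover->Pub1: 10 kegs
  Dover->Pub3: 10 kegs
  Joplin->Pub2: 30 kegs
Total cost = $140.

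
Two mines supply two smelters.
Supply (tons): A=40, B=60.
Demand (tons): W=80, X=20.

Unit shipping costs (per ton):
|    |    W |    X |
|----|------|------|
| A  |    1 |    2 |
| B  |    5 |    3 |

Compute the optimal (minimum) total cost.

300

Optimal allocation:
  A→W: 40 × 1 = 40
  B→W: 40 × 5 = 200
  B→X: 20 × 3 = 60
Total = 40 + 200 + 60 = 300.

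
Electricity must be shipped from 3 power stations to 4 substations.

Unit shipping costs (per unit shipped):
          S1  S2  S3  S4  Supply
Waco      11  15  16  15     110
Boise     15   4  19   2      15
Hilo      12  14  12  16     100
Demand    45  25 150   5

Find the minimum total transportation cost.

2770

A cheapest plan:
  Waco->S1: 45 × 11 = 495
  Waco->S2: 15 × 15 = 225
  Waco->S3: 50 × 16 = 800
  Boise->S2: 10 × 4 = 40
  Boise->S4: 5 × 2 = 10
  Hilo->S3: 100 × 12 = 1200
Total = 495 + 225 + 800 + 40 + 10 + 1200 = 2770.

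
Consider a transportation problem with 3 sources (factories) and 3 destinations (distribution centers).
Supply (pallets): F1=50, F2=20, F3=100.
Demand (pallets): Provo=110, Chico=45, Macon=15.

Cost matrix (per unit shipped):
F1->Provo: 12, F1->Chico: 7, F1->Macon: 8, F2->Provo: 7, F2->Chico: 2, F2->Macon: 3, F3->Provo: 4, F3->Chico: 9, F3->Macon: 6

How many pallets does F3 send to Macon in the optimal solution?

Optimal shipments:
  F1→Chico: 35 pallets
  F1→Macon: 15 pallets
  F2→Provo: 10 pallets
  F2→Chico: 10 pallets
  F3→Provo: 100 pallets
Total cost = 855.
The route F3→Macon is not used.

0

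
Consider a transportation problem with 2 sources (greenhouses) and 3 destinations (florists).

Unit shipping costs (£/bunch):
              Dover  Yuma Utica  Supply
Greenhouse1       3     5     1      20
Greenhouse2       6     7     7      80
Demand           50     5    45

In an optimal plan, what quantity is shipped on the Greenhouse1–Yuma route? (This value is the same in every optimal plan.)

0

The minimum-cost plan:
  Greenhouse1→Utica: 20 × £1 = £20
  Greenhouse2→Dover: 50 × £6 = £300
  Greenhouse2→Yuma: 5 × £7 = £35
  Greenhouse2→Utica: 25 × £7 = £175
Total cost = £530.
The route Greenhouse1→Yuma is not used.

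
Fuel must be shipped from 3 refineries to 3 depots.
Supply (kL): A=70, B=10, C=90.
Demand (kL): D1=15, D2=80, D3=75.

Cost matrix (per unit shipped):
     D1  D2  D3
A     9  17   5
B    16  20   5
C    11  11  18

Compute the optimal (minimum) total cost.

1410

Optimal allocation:
  A–D1: 5 × 9 = 45
  A–D3: 65 × 5 = 325
  B–D3: 10 × 5 = 50
  C–D1: 10 × 11 = 110
  C–D2: 80 × 11 = 880
Total = 45 + 325 + 50 + 110 + 880 = 1410.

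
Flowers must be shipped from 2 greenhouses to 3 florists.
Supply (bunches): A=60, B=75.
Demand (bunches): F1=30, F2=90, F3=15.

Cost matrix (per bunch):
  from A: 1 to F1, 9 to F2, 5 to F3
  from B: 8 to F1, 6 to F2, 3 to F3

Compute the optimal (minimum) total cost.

690

A cheapest plan:
  A->F1: 30 bunches
  A->F2: 15 bunches
  A->F3: 15 bunches
  B->F2: 75 bunches
Total cost = 690.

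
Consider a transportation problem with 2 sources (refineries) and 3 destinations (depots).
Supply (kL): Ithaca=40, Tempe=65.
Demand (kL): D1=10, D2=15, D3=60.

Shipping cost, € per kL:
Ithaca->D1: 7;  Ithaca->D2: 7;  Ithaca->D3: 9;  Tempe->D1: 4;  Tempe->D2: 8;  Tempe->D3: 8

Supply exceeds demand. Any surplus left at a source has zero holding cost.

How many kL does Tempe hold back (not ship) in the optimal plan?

Minimum-cost shipments:
  Ithaca→D2: 15 × €7 = €105
  Ithaca→D3: 5 × €9 = €45
  Tempe→D1: 10 × €4 = €40
  Tempe→D3: 55 × €8 = €440
Total cost = €630.
Tempe ships 65 of its 65, leaving 0.

0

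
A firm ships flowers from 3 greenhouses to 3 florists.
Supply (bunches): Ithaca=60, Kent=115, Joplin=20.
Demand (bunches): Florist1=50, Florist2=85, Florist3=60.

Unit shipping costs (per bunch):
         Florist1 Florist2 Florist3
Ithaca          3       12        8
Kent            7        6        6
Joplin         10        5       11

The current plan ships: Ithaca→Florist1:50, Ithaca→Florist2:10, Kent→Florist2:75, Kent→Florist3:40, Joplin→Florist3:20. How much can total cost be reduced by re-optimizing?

Current plan cost = 50·3 + 10·12 + 75·6 + 40·6 + 20·11 = 1180.
Optimal plan:
  Ithaca–Florist1: 50 × 3 = 150
  Ithaca–Florist3: 10 × 8 = 80
  Kent–Florist2: 65 × 6 = 390
  Kent–Florist3: 50 × 6 = 300
  Joplin–Florist2: 20 × 5 = 100
Optimal cost = 1020.
Saving = 1180 − 1020 = 160.

160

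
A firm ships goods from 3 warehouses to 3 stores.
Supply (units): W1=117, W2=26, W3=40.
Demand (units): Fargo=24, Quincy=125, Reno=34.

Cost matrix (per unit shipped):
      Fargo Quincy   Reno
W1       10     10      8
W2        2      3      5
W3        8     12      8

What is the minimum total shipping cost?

Optimal allocation:
  W1->Quincy: 99 × 10 = 990
  W1->Reno: 18 × 8 = 144
  W2->Quincy: 26 × 3 = 78
  W3->Fargo: 24 × 8 = 192
  W3->Reno: 16 × 8 = 128
Total = 990 + 144 + 78 + 192 + 128 = 1532.

1532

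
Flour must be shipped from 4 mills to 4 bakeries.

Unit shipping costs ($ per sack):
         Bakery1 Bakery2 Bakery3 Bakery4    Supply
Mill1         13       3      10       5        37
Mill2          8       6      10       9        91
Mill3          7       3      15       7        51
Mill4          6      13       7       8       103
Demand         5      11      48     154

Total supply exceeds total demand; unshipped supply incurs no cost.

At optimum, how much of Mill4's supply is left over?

0

Minimum-cost shipments:
  Mill1 to Bakery4: 37 sacks
  Mill2 to Bakery4: 27 sacks
  Mill3 to Bakery2: 11 sacks
  Mill3 to Bakery4: 40 sacks
  Mill4 to Bakery1: 5 sacks
  Mill4 to Bakery3: 48 sacks
  Mill4 to Bakery4: 50 sacks
Total cost = $1507.
Mill4 ships 103 of its 103, leaving 0.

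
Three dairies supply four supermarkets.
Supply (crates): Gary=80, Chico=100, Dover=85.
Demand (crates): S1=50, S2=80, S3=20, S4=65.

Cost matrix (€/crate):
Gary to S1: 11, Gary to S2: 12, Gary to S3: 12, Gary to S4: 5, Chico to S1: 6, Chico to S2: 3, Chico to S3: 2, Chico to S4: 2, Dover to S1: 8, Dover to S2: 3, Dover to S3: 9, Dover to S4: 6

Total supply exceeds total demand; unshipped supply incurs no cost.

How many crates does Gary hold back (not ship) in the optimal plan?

Minimum-cost shipments:
  Gary->S4: 30 × €5 = €150
  Chico->S1: 45 × €6 = €270
  Chico->S3: 20 × €2 = €40
  Chico->S4: 35 × €2 = €70
  Dover->S1: 5 × €8 = €40
  Dover->S2: 80 × €3 = €240
Total cost = €810.
Gary ships 30 of its 80, leaving 50.

50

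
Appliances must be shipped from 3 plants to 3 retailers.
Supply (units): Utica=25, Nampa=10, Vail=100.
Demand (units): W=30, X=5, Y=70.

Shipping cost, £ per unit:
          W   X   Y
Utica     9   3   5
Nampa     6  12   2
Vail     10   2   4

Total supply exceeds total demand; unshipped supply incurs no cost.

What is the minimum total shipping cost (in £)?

A cheapest plan:
  Utica->W: 20 units
  Nampa->W: 10 units
  Vail->X: 5 units
  Vail->Y: 70 units
Total cost = £530.
(Supply check: Utica ships 20; Nampa ships 10; Vail ships 75.)

530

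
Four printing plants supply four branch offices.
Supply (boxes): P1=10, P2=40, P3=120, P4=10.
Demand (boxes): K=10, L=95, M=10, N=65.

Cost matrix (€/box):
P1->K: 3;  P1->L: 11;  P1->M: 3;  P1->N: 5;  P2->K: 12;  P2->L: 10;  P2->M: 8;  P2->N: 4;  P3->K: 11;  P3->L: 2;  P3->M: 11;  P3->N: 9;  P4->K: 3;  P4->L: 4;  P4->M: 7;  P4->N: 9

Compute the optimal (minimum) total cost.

One minimum-cost allocation:
  P1->M: 10 × €3 = €30
  P2->N: 40 × €4 = €160
  P3->L: 95 × €2 = €190
  P3->N: 25 × €9 = €225
  P4->K: 10 × €3 = €30
Total = 30 + 160 + 190 + 225 + 30 = €635.
(Supply check: P1 ships 10; P2 ships 40; P3 ships 120; P4 ships 10.)

635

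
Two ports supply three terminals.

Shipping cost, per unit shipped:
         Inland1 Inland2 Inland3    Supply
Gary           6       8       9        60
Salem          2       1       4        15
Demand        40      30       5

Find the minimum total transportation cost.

An optimal shipping plan:
  Gary to Inland1: 40 × 6 = 240
  Gary to Inland2: 15 × 8 = 120
  Gary to Inland3: 5 × 9 = 45
  Salem to Inland2: 15 × 1 = 15
Total = 240 + 120 + 45 + 15 = 420.

420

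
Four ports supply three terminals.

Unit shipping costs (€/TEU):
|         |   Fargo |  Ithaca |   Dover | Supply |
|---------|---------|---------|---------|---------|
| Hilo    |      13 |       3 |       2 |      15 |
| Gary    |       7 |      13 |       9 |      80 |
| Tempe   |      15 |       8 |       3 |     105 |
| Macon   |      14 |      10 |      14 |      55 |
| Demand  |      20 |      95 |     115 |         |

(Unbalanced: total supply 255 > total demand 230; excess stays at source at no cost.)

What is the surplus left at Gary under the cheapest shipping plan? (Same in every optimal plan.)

25

An optimal plan:
  Hilo to Ithaca: 15 × €3 = €45
  Gary to Fargo: 20 × €7 = €140
  Gary to Ithaca: 25 × €13 = €325
  Gary to Dover: 10 × €9 = €90
  Tempe to Dover: 105 × €3 = €315
  Macon to Ithaca: 55 × €10 = €550
Total cost = €1465.
Gary ships 55 of its 80, leaving 25.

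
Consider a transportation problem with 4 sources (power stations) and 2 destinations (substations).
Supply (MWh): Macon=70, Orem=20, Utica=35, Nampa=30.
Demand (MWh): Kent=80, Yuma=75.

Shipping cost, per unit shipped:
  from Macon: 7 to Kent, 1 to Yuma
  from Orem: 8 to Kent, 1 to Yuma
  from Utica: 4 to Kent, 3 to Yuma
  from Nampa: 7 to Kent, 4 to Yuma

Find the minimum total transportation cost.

530

An optimal shipping plan:
  Macon->Kent: 15 × 7 = 105
  Macon->Yuma: 55 × 1 = 55
  Orem->Yuma: 20 × 1 = 20
  Utica->Kent: 35 × 4 = 140
  Nampa->Kent: 30 × 7 = 210
Total = 105 + 55 + 20 + 140 + 210 = 530.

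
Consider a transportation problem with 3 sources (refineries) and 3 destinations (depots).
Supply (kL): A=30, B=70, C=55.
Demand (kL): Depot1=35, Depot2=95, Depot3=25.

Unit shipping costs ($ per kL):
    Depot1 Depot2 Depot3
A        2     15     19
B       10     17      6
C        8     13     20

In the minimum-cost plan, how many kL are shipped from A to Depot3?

0

Optimal shipments:
  A to Depot1: 30 kL
  B to Depot1: 5 kL
  B to Depot2: 40 kL
  B to Depot3: 25 kL
  C to Depot2: 55 kL
Total cost = $1655.
The route A→Depot3 is not used.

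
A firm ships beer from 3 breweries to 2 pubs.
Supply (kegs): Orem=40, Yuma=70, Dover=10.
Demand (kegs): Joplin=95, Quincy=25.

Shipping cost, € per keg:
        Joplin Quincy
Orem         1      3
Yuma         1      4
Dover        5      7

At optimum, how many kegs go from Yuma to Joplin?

70

The minimum-cost plan:
  Orem->Joplin: 15 × €1 = €15
  Orem->Quincy: 25 × €3 = €75
  Yuma->Joplin: 70 × €1 = €70
  Dover->Joplin: 10 × €5 = €50
Total cost = €210.
So Yuma→Joplin carries 70 kegs.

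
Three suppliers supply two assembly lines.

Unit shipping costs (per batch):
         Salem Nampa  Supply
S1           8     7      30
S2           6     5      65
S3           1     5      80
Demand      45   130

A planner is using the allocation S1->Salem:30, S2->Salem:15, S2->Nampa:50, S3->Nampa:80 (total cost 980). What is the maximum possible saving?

225

Current plan cost = 30·8 + 15·6 + 50·5 + 80·5 = 980.
Optimal plan:
  S1->Nampa: 30 × 7 = 210
  S2->Nampa: 65 × 5 = 325
  S3->Salem: 45 × 1 = 45
  S3->Nampa: 35 × 5 = 175
Optimal cost = 755.
Saving = 980 − 755 = 225.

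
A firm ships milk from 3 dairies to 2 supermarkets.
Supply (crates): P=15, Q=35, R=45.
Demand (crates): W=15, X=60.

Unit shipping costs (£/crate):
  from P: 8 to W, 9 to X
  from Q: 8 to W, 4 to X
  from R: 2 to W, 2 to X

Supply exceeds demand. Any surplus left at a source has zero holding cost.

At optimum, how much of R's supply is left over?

0

An optimal plan:
  Q–X: 30 × £4 = £120
  R–W: 15 × £2 = £30
  R–X: 30 × £2 = £60
Total cost = £210.
R ships 45 of its 45, leaving 0.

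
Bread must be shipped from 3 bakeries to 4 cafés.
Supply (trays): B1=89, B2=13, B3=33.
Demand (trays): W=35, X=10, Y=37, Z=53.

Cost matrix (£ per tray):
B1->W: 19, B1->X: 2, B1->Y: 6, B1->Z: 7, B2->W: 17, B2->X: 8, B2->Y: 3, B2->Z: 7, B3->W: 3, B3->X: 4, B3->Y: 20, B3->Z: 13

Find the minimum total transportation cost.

711

One minimum-cost allocation:
  B1–W: 2 × £19 = £38
  B1–X: 10 × £2 = £20
  B1–Y: 24 × £6 = £144
  B1–Z: 53 × £7 = £371
  B2–Y: 13 × £3 = £39
  B3–W: 33 × £3 = £99
Total = 38 + 20 + 144 + 371 + 39 + 99 = £711.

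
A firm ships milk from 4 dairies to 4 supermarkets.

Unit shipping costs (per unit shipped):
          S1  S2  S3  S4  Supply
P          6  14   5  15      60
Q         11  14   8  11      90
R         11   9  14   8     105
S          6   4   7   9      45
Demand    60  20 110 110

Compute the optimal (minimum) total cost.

One minimum-cost allocation:
  P to S1: 35 × 6 = 210
  P to S3: 25 × 5 = 125
  Q to S3: 85 × 8 = 680
  Q to S4: 5 × 11 = 55
  R to S4: 105 × 8 = 840
  S to S1: 25 × 6 = 150
  S to S2: 20 × 4 = 80
Total = 210 + 125 + 680 + 55 + 840 + 150 + 80 = 2140.
(Supply check: P ships 60; Q ships 90; R ships 105; S ships 45.)

2140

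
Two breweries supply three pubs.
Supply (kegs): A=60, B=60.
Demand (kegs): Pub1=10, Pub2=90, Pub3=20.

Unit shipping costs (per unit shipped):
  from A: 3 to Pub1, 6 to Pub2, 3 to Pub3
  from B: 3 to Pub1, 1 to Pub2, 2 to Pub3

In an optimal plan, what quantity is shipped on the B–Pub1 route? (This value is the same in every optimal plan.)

0

The minimum-cost plan:
  A→Pub1: 10 × 3 = 30
  A→Pub2: 30 × 6 = 180
  A→Pub3: 20 × 3 = 60
  B→Pub2: 60 × 1 = 60
Total cost = 330.
The route B→Pub1 is not used.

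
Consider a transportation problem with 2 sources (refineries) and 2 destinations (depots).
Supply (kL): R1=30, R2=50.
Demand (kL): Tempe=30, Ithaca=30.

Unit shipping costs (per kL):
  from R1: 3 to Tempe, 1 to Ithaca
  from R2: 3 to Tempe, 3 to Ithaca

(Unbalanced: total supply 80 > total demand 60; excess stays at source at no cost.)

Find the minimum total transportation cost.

120

An optimal shipping plan:
  R1–Ithaca: 30 × 1 = 30
  R2–Tempe: 30 × 3 = 90
Total = 30 + 90 = 120.
(Supply check: R1 ships 30; R2 ships 30.)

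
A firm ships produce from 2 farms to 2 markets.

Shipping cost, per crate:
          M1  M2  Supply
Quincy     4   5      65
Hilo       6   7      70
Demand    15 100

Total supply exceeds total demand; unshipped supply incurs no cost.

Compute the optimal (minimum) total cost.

660

An optimal shipping plan:
  Quincy→M1: 15 × 4 = 60
  Quincy→M2: 50 × 5 = 250
  Hilo→M2: 50 × 7 = 350
Total = 60 + 250 + 350 = 660.
(Supply check: Quincy ships 65; Hilo ships 50.)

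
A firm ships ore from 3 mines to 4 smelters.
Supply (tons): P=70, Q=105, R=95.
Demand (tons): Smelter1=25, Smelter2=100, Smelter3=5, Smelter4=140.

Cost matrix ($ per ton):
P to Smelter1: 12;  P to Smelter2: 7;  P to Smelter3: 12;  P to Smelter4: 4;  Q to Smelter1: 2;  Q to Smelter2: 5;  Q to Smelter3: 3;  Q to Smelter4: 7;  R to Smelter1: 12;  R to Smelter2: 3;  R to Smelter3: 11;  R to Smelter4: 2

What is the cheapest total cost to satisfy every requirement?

935

An optimal shipping plan:
  P→Smelter4: 70 × $4 = $280
  Q→Smelter1: 25 × $2 = $50
  Q→Smelter2: 75 × $5 = $375
  Q→Smelter3: 5 × $3 = $15
  R→Smelter2: 25 × $3 = $75
  R→Smelter4: 70 × $2 = $140
Total = 280 + 50 + 375 + 15 + 75 + 140 = $935.
(Supply check: P ships 70; Q ships 105; R ships 95.)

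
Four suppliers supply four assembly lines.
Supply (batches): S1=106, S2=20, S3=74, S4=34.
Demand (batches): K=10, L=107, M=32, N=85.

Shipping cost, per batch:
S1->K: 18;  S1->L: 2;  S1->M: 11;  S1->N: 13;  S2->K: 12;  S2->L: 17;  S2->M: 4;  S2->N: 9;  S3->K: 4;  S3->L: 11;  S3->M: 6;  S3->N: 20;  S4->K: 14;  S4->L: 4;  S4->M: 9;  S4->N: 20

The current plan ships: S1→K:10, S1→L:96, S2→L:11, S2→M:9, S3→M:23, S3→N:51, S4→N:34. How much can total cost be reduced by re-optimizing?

Current plan cost = 10·18 + 96·2 + 11·17 + 9·4 + 23·6 + 51·20 + 34·20 = 2433.
Optimal plan:
  S1→L: 73 × 2 = 146
  S1→N: 33 × 13 = 429
  S2→N: 20 × 9 = 180
  S3→K: 10 × 4 = 40
  S3→M: 32 × 6 = 192
  S3→N: 32 × 20 = 640
  S4→L: 34 × 4 = 136
Optimal cost = 1763.
Saving = 2433 − 1763 = 670.

670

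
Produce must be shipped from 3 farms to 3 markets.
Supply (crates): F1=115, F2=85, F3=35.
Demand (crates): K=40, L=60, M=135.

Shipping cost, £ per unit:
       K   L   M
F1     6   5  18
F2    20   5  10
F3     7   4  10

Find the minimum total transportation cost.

An optimal shipping plan:
  F1→K: 40 crates
  F1→L: 60 crates
  F1→M: 15 crates
  F2→M: 85 crates
  F3→M: 35 crates
Total cost = £2010.
(Supply check: F1 ships 115; F2 ships 85; F3 ships 35.)

2010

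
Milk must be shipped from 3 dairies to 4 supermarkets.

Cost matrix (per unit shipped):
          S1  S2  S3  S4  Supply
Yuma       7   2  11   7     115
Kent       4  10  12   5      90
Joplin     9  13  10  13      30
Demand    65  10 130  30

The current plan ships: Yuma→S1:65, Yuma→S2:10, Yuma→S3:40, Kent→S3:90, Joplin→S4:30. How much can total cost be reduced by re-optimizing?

Current plan cost = 65·7 + 10·2 + 40·11 + 90·12 + 30·13 = 2385.
Optimal plan:
  Yuma->S2: 10 × 2 = 20
  Yuma->S3: 100 × 11 = 1100
  Yuma->S4: 5 × 7 = 35
  Kent->S1: 65 × 4 = 260
  Kent->S4: 25 × 5 = 125
  Joplin->S3: 30 × 10 = 300
Optimal cost = 1840.
Saving = 2385 − 1840 = 545.

545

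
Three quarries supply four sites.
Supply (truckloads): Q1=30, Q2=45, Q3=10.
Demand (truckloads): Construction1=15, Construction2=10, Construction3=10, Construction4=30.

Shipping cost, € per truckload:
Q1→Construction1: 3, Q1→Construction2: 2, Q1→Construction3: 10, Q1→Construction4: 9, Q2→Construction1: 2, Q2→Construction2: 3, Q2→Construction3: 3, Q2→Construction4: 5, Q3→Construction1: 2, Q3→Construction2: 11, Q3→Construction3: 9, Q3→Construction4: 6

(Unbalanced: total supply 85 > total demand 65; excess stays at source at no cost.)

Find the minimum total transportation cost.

230

A cheapest plan:
  Q1 to Construction2: 10 truckloads
  Q2 to Construction1: 5 truckloads
  Q2 to Construction3: 10 truckloads
  Q2 to Construction4: 30 truckloads
  Q3 to Construction1: 10 truckloads
Total cost = €230.
(Supply check: Q1 ships 10; Q2 ships 45; Q3 ships 10.)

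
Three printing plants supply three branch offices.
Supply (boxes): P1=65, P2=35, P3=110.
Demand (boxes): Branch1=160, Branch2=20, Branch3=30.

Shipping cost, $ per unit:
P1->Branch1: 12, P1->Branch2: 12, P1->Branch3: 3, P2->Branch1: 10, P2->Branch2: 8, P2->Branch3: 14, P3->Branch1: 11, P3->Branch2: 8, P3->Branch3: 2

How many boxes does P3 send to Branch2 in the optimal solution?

20

Solving gives:
  P1→Branch1: 35 × $12 = $420
  P1→Branch3: 30 × $3 = $90
  P2→Branch1: 35 × $10 = $350
  P3→Branch1: 90 × $11 = $990
  P3→Branch2: 20 × $8 = $160
Total cost = $2010.
So P3→Branch2 carries 20 boxes.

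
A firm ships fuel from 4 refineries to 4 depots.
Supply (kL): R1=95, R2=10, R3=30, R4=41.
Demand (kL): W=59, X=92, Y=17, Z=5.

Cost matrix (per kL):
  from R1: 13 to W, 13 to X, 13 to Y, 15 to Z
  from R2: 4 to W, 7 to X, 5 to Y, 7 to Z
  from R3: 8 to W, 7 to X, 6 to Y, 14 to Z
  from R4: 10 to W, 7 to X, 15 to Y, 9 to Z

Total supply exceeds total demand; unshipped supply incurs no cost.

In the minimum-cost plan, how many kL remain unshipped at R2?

0

An optimal plan:
  R1→W: 49 × 13 = 637
  R1→X: 38 × 13 = 494
  R1→Z: 5 × 15 = 75
  R2→W: 10 × 4 = 40
  R3→X: 13 × 7 = 91
  R3→Y: 17 × 6 = 102
  R4→X: 41 × 7 = 287
Total cost = 1726.
R2 ships 10 of its 10, leaving 0.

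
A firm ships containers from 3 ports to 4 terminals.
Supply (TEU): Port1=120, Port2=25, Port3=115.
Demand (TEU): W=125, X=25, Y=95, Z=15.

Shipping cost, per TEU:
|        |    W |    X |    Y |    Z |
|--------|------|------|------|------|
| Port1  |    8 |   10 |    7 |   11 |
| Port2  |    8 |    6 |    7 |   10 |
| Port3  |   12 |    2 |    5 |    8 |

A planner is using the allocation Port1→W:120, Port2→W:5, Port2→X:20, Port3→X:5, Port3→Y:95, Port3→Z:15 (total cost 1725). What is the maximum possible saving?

40

Current plan cost = 120·8 + 5·8 + 20·6 + 5·2 + 95·5 + 15·8 = 1725.
Optimal plan:
  Port1→W: 100 × 8 = 800
  Port1→Y: 20 × 7 = 140
  Port2→W: 25 × 8 = 200
  Port3→X: 25 × 2 = 50
  Port3→Y: 75 × 5 = 375
  Port3→Z: 15 × 8 = 120
Optimal cost = 1685.
Saving = 1725 − 1685 = 40.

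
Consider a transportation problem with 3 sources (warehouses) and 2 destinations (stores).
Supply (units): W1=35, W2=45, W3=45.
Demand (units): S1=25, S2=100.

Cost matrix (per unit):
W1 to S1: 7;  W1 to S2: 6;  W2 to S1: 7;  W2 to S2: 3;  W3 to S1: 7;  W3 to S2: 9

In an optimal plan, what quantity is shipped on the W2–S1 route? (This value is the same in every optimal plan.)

The minimum-cost plan:
  W1→S2: 35 × 6 = 210
  W2→S2: 45 × 3 = 135
  W3→S1: 25 × 7 = 175
  W3→S2: 20 × 9 = 180
Total cost = 700.
The route W2→S1 is not used.

0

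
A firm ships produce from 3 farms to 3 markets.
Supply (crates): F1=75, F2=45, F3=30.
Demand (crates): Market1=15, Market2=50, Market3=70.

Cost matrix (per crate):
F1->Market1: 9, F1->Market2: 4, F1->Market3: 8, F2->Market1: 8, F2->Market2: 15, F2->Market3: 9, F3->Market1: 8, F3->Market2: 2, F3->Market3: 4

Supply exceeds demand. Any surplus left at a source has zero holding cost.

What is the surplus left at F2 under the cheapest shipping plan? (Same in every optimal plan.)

15

An optimal plan:
  F1–Market2: 50 × 4 = 200
  F1–Market3: 25 × 8 = 200
  F2–Market1: 15 × 8 = 120
  F2–Market3: 15 × 9 = 135
  F3–Market3: 30 × 4 = 120
Total cost = 775.
F2 ships 30 of its 45, leaving 15.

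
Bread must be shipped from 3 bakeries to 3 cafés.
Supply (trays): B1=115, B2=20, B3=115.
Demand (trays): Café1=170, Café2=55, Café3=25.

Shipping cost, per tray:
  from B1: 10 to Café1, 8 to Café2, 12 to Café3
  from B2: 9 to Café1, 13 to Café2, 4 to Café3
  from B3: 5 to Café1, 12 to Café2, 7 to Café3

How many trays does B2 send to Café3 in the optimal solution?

20

The minimum-cost plan:
  B1 to Café1: 55 trays
  B1 to Café2: 55 trays
  B1 to Café3: 5 trays
  B2 to Café3: 20 trays
  B3 to Café1: 115 trays
Total cost = 1705.
So B2→Café3 carries 20 trays.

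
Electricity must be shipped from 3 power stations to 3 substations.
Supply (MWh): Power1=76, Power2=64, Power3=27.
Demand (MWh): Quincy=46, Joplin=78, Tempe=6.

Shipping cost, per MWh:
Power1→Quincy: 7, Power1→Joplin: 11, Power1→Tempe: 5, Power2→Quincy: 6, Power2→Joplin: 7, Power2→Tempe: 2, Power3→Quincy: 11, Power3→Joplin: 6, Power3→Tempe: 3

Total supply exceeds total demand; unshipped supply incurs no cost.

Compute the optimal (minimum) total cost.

A cheapest plan:
  Power1–Quincy: 39 × 7 = 273
  Power2–Quincy: 7 × 6 = 42
  Power2–Joplin: 51 × 7 = 357
  Power2–Tempe: 6 × 2 = 12
  Power3–Joplin: 27 × 6 = 162
Total = 273 + 42 + 357 + 12 + 162 = 846.
(Supply check: Power1 ships 39; Power2 ships 64; Power3 ships 27.)

846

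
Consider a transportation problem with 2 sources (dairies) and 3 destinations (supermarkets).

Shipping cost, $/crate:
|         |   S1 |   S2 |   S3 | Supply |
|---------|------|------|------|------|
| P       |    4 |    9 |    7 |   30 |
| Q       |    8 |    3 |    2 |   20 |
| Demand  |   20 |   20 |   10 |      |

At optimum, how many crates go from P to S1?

20

Solving gives:
  P→S1: 20 × $4 = $80
  P→S3: 10 × $7 = $70
  Q→S2: 20 × $3 = $60
Total cost = $210.
So P→S1 carries 20 crates.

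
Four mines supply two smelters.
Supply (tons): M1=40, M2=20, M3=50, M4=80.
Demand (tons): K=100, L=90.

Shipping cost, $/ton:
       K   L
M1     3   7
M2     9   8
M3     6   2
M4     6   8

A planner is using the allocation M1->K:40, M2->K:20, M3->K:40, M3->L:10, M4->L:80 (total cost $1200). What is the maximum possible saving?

300

Current plan cost = 40·3 + 20·9 + 40·6 + 10·2 + 80·8 = $1200.
Optimal plan:
  M1–K: 40 × $3 = $120
  M2–L: 20 × $8 = $160
  M3–L: 50 × $2 = $100
  M4–K: 60 × $6 = $360
  M4–L: 20 × $8 = $160
Optimal cost = $900.
Saving = 1200 − 900 = $300.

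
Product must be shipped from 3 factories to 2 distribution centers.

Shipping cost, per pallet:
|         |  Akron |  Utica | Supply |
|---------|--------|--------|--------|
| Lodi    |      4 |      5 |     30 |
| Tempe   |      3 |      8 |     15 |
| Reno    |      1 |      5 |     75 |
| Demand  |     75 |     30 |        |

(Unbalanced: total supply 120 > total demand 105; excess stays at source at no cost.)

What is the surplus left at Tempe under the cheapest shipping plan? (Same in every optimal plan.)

An optimal plan:
  Lodi->Utica: 30 × 5 = 150
  Reno->Akron: 75 × 1 = 75
Total cost = 225.
Tempe ships 0 of its 15, leaving 15.

15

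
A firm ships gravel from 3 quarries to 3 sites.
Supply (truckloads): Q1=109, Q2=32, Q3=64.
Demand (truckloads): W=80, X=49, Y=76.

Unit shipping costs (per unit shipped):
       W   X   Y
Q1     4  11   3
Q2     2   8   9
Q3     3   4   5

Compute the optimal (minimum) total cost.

Optimal allocation:
  Q1 to W: 33 × 4 = 132
  Q1 to Y: 76 × 3 = 228
  Q2 to W: 32 × 2 = 64
  Q3 to W: 15 × 3 = 45
  Q3 to X: 49 × 4 = 196
Total = 132 + 228 + 64 + 45 + 196 = 665.

665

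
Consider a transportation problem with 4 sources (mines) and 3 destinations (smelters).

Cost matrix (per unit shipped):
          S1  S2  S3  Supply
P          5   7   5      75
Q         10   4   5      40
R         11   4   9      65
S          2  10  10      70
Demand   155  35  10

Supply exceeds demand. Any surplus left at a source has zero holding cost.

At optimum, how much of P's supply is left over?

An optimal plan:
  P–S1: 75 tons
  Q–S1: 10 tons
  Q–S3: 10 tons
  R–S2: 35 tons
  S–S1: 70 tons
Total cost = 805.
P ships 75 of its 75, leaving 0.

0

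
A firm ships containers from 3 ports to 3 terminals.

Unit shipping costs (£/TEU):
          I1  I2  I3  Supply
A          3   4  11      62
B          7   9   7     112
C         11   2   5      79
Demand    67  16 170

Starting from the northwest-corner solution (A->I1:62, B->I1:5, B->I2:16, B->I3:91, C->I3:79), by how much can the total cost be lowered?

Current plan cost = 62·3 + 5·7 + 16·9 + 91·7 + 79·5 = £1397.
Optimal plan:
  A->I1: 62 TEU
  B->I1: 5 TEU
  B->I3: 107 TEU
  C->I2: 16 TEU
  C->I3: 63 TEU
Optimal cost = £1317.
Saving = 1397 − 1317 = £80.

80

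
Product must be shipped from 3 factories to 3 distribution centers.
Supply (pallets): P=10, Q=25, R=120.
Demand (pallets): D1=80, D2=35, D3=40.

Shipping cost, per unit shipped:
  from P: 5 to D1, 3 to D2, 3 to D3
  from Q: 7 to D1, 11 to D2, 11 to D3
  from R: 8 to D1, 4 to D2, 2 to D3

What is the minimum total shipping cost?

A cheapest plan:
  P→D1: 10 × 5 = 50
  Q→D1: 25 × 7 = 175
  R→D1: 45 × 8 = 360
  R→D2: 35 × 4 = 140
  R→D3: 40 × 2 = 80
Total = 50 + 175 + 360 + 140 + 80 = 805.

805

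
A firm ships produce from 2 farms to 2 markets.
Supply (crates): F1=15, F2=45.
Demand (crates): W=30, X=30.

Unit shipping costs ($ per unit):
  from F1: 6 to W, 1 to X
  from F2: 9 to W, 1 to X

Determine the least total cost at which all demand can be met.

255

One minimum-cost allocation:
  F1→W: 15 × $6 = $90
  F2→W: 15 × $9 = $135
  F2→X: 30 × $1 = $30
Total = 90 + 135 + 30 = $255.
(Supply check: F1 ships 15; F2 ships 45.)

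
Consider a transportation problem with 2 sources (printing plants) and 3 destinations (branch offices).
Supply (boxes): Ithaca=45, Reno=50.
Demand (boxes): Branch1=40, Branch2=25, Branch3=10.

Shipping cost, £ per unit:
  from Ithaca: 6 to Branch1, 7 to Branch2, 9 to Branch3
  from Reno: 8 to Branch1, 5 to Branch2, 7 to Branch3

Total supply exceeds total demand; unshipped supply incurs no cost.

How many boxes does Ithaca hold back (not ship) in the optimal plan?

5

Minimum-cost shipments:
  Ithaca–Branch1: 40 boxes
  Reno–Branch2: 25 boxes
  Reno–Branch3: 10 boxes
Total cost = £435.
Ithaca ships 40 of its 45, leaving 5.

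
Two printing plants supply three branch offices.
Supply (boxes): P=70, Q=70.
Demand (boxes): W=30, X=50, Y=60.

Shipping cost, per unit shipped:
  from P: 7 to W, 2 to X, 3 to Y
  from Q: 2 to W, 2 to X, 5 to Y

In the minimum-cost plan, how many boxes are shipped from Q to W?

Solving gives:
  P–X: 10 × 2 = 20
  P–Y: 60 × 3 = 180
  Q–W: 30 × 2 = 60
  Q–X: 40 × 2 = 80
Total cost = 340.
So Q→W carries 30 boxes.

30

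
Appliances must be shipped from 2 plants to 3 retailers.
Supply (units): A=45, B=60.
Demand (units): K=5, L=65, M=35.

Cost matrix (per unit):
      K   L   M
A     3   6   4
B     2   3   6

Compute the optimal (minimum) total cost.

365

An optimal shipping plan:
  A→K: 5 × 3 = 15
  A→L: 5 × 6 = 30
  A→M: 35 × 4 = 140
  B→L: 60 × 3 = 180
Total = 15 + 30 + 140 + 180 = 365.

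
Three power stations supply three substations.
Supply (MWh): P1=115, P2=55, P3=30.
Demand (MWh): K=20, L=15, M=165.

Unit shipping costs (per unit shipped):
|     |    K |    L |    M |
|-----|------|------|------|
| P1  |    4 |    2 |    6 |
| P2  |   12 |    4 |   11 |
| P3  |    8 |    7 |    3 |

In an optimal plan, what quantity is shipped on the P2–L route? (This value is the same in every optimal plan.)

Optimal shipments:
  P1 to K: 20 × 4 = 80
  P1 to M: 95 × 6 = 570
  P2 to L: 15 × 4 = 60
  P2 to M: 40 × 11 = 440
  P3 to M: 30 × 3 = 90
Total cost = 1240.
So P2→L carries 15 MWh.

15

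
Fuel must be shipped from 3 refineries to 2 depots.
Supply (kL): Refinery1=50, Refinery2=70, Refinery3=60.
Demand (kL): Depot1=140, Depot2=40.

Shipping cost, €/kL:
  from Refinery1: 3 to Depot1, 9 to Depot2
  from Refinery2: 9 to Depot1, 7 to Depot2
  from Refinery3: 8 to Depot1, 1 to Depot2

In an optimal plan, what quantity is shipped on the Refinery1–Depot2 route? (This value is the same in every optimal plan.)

0

Solving gives:
  Refinery1 to Depot1: 50 × €3 = €150
  Refinery2 to Depot1: 70 × €9 = €630
  Refinery3 to Depot1: 20 × €8 = €160
  Refinery3 to Depot2: 40 × €1 = €40
Total cost = €980.
The route Refinery1→Depot2 is not used.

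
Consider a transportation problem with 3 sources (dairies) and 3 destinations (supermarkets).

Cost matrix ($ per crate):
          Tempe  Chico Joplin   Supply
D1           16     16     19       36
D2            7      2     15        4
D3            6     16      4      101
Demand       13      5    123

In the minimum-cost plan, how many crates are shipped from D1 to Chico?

1

Optimal shipments:
  D1->Tempe: 13 crates
  D1->Chico: 1 crates
  D1->Joplin: 22 crates
  D2->Chico: 4 crates
  D3->Joplin: 101 crates
Total cost = $1054.
So D1→Chico carries 1 crates.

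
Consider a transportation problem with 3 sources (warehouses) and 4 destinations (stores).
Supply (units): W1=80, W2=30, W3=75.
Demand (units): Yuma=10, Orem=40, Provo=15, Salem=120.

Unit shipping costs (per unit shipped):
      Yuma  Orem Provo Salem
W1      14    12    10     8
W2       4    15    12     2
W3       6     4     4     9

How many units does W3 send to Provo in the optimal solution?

Optimal shipments:
  W1–Salem: 80 × 8 = 640
  W2–Salem: 30 × 2 = 60
  W3–Yuma: 10 × 6 = 60
  W3–Orem: 40 × 4 = 160
  W3–Provo: 15 × 4 = 60
  W3–Salem: 10 × 9 = 90
Total cost = 1070.
So W3→Provo carries 15 units.

15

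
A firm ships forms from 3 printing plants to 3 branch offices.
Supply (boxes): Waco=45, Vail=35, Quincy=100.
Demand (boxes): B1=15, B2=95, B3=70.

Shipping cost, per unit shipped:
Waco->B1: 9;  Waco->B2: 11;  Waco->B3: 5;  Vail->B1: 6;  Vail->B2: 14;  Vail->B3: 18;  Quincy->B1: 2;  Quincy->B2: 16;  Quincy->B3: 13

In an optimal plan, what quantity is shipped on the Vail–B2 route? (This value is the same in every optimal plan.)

The minimum-cost plan:
  Waco->B3: 45 × 5 = 225
  Vail->B2: 35 × 14 = 490
  Quincy->B1: 15 × 2 = 30
  Quincy->B2: 60 × 16 = 960
  Quincy->B3: 25 × 13 = 325
Total cost = 2030.
So Vail→B2 carries 35 boxes.

35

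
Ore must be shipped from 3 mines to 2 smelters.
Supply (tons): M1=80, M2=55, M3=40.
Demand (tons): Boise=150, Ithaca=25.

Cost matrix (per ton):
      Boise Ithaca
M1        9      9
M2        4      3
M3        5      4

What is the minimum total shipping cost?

1115

One minimum-cost allocation:
  M1→Boise: 80 × 9 = 720
  M2→Boise: 55 × 4 = 220
  M3→Boise: 15 × 5 = 75
  M3→Ithaca: 25 × 4 = 100
Total = 720 + 220 + 75 + 100 = 1115.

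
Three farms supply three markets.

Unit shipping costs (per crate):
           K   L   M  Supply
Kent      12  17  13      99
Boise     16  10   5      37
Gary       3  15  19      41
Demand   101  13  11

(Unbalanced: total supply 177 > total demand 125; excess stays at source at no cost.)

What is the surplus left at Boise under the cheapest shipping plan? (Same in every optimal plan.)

13

Minimum-cost shipments:
  Kent->K: 60 × 12 = 720
  Boise->L: 13 × 10 = 130
  Boise->M: 11 × 5 = 55
  Gary->K: 41 × 3 = 123
Total cost = 1028.
Boise ships 24 of its 37, leaving 13.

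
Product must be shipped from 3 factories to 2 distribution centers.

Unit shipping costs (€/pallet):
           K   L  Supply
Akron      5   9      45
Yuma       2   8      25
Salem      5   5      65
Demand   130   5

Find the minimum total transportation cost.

600

An optimal shipping plan:
  Akron->K: 45 pallets
  Yuma->K: 25 pallets
  Salem->K: 60 pallets
  Salem->L: 5 pallets
Total cost = €600.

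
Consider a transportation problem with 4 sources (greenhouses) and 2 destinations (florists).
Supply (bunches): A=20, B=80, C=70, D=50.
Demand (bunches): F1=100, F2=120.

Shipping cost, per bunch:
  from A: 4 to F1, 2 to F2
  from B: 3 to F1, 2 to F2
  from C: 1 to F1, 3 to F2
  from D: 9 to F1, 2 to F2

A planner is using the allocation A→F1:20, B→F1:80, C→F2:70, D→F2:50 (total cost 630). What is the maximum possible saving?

Current plan cost = 20·4 + 80·3 + 70·3 + 50·2 = 630.
Optimal plan:
  A→F2: 20 × 2 = 40
  B→F1: 30 × 3 = 90
  B→F2: 50 × 2 = 100
  C→F1: 70 × 1 = 70
  D→F2: 50 × 2 = 100
Optimal cost = 400.
Saving = 630 − 400 = 230.

230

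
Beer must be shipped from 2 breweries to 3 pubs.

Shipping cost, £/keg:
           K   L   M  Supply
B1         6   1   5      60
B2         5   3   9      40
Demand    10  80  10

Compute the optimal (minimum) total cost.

240

A cheapest plan:
  B1->L: 50 kegs
  B1->M: 10 kegs
  B2->K: 10 kegs
  B2->L: 30 kegs
Total cost = £240.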